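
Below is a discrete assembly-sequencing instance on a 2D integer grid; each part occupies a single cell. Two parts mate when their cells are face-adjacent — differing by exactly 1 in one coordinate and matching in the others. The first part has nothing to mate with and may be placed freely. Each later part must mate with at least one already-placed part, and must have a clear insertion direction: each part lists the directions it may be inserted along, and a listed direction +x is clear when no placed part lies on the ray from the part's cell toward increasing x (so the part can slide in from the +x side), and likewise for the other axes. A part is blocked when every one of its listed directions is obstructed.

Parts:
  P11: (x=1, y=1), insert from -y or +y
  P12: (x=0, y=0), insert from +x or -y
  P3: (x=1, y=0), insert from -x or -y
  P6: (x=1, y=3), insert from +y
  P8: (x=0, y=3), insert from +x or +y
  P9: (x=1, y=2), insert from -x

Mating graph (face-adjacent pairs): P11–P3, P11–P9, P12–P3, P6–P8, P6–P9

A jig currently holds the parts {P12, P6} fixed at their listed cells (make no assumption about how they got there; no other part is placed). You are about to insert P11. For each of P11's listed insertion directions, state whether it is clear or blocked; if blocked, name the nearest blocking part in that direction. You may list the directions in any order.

+y: blocked by P6; -y: clear

-y: ray from P11(1, 1) has no placed part ⇒ clear
+y: nearest on ray is P6@(1, 3) ⇒ blocked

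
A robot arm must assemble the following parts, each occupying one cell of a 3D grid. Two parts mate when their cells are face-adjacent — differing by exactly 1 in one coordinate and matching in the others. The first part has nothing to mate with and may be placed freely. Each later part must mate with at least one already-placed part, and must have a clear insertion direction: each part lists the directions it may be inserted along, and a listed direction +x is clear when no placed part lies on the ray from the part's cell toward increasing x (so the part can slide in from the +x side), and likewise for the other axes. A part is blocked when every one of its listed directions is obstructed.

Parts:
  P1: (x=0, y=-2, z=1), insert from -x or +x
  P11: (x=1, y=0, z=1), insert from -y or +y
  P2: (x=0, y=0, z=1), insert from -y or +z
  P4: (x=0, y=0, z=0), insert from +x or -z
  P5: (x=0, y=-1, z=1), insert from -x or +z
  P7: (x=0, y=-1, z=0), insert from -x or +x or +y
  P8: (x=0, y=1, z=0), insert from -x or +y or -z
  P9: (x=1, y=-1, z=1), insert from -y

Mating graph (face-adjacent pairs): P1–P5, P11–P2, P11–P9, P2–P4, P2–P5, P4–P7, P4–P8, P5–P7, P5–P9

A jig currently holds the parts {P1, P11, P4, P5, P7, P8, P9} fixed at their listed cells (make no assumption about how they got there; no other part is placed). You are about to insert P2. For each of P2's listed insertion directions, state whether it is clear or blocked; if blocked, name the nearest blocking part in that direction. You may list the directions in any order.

+z: clear; -y: blocked by P5

-y: nearest on ray is P5@(0, -1, 1) ⇒ blocked
+z: ray from P2(0, 0, 1) has no placed part ⇒ clear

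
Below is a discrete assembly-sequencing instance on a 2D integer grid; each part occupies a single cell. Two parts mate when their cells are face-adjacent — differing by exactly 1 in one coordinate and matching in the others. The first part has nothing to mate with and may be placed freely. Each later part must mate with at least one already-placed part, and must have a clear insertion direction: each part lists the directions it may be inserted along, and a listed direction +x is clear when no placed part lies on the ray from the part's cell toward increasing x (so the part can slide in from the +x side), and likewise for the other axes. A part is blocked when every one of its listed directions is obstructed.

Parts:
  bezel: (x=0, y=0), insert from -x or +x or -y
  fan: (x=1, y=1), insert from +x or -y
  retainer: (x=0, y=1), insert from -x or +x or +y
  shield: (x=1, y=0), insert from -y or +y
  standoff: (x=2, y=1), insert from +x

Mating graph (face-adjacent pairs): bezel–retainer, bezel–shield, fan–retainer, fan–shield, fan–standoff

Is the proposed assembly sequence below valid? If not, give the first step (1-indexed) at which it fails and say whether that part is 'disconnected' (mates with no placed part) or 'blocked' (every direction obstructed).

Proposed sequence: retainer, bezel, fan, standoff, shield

Valid

1. retainer@(0, 1) [-x clear] — {retainer}
2. bezel@(0, 0) [-x clear] — {bezel, retainer}
3. fan@(1, 1) [+x clear] — {bezel, fan, retainer}
4. standoff@(2, 1) [+x clear] — {bezel, fan, retainer, standoff}
5. shield@(1, 0) [-y clear] — {bezel, fan, retainer, shield, standoff}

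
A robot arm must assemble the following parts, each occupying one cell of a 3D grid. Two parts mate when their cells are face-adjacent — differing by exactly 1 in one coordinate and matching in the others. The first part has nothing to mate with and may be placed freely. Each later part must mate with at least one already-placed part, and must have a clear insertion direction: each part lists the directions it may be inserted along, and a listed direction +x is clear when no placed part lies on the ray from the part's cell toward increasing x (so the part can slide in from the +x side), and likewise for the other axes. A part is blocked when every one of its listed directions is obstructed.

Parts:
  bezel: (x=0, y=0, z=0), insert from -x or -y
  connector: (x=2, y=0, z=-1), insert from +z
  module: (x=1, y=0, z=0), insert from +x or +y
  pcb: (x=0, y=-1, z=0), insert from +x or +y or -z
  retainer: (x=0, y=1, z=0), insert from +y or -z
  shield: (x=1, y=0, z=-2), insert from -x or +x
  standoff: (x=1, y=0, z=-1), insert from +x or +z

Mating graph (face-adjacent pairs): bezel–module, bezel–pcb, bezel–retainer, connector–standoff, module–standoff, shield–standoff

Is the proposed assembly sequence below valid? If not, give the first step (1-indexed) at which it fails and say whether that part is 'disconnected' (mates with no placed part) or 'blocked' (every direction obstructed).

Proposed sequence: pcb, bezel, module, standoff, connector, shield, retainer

Valid

1. pcb@(0, -1, 0) [+x clear] — {pcb}
2. bezel@(0, 0, 0) [-x clear] — {bezel, pcb}
3. module@(1, 0, 0) [+x clear] — {bezel, module, pcb}
4. standoff@(1, 0, -1) [+x clear] — {bezel, module, pcb, standoff}
5. connector@(2, 0, -1) [+z clear] — {bezel, connector, module, pcb, standoff}
6. shield@(1, 0, -2) [-x clear] — {bezel, connector, module, pcb, shield, standoff}
7. retainer@(0, 1, 0) [+y clear] — {bezel, connector, module, pcb, retainer, shield, standoff}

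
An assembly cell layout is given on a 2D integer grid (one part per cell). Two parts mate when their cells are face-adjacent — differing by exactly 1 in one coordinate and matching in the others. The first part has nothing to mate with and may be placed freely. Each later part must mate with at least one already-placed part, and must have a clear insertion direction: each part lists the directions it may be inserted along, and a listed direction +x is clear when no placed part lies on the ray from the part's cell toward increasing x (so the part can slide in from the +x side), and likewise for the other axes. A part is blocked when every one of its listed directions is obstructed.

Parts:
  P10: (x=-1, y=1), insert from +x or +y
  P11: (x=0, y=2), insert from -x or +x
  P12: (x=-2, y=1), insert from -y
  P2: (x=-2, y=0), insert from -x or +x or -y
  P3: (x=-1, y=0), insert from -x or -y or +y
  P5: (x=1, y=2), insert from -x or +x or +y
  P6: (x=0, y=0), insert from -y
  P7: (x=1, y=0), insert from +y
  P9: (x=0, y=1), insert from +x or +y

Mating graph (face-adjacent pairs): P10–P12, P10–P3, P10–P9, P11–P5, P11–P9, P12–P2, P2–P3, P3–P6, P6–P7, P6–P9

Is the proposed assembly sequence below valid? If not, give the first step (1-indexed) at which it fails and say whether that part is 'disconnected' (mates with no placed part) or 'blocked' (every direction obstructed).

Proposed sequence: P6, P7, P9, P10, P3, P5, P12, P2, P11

1. P6@(0, 0) [-y clear] — {P6}
2. P7@(1, 0) [+y clear] — {P6, P7}
3. P9@(0, 1) [+x clear] — {P6, P7, P9}
4. P10@(-1, 1) [+y clear] — {P10, P6, P7, P9}
5. P3@(-1, 0) [-x clear] — {P10, P3, P6, P7, P9}
6. P5@(1, 2) — no placed neighbour ⇒ disconnected

Invalid at step 6 (disconnected)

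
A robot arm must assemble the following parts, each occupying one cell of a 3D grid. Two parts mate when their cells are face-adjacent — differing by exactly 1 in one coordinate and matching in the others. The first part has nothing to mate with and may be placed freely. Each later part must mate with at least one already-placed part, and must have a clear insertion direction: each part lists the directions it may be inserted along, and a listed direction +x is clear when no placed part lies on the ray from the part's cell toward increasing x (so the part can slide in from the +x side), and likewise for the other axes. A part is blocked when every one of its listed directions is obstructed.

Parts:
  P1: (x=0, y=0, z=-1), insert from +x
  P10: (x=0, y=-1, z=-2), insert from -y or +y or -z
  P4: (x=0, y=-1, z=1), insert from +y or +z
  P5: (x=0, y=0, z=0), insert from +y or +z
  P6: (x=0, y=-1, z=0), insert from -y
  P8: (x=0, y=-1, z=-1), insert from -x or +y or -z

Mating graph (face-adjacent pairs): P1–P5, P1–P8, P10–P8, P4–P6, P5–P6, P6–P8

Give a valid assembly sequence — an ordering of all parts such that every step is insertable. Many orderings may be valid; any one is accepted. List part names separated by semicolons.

P5; P6; P8; P10; P4; P1

1. P5@(0, 0, 0) [+y clear] — {P5}
2. P6@(0, -1, 0) [-y clear] — {P5, P6}
3. P8@(0, -1, -1) [-x clear] — {P5, P6, P8}
4. P10@(0, -1, -2) [-y clear] — {P10, P5, P6, P8}
5. P4@(0, -1, 1) [+y clear] — {P10, P4, P5, P6, P8}
6. P1@(0, 0, -1) [+x clear] — {P1, P10, P4, P5, P6, P8}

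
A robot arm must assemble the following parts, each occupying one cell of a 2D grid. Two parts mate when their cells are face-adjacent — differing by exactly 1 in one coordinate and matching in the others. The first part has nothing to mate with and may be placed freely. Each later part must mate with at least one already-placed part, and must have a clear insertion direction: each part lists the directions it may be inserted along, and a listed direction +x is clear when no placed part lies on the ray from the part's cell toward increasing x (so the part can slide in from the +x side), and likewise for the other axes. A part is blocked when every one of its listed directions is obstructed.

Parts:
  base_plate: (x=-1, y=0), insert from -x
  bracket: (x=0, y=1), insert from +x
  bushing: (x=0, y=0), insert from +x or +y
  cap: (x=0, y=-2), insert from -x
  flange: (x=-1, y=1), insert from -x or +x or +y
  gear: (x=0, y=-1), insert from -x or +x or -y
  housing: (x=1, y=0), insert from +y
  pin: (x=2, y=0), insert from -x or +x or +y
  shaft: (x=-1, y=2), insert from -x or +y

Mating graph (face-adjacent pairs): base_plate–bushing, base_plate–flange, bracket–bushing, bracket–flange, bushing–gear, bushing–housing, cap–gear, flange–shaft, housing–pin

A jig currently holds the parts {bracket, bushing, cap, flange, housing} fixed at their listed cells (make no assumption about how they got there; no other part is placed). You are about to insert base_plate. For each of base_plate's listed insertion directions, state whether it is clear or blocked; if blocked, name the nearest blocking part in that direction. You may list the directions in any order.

-x: clear

-x: ray from base_plate(-1, 0) has no placed part ⇒ clear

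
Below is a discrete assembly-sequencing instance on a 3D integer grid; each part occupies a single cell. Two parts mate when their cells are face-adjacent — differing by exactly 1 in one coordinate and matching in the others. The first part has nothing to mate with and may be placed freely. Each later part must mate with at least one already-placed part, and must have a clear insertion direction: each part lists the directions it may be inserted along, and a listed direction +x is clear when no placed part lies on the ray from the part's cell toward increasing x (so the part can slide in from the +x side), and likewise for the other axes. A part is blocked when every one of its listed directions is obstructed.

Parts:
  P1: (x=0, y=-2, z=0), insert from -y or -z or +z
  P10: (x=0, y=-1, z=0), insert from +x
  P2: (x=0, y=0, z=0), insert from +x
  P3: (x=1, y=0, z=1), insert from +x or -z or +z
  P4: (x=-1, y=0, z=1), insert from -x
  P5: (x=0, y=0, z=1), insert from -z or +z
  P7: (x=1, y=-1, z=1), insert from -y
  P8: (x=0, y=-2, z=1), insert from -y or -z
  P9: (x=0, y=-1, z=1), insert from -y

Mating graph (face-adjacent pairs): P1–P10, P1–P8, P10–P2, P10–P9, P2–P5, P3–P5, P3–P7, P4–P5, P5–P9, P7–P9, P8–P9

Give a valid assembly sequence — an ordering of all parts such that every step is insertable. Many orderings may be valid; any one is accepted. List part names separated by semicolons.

1. P4@(-1, 0, 1) [-x clear] — {P4}
2. P5@(0, 0, 1) [-z clear] — {P4, P5}
3. P2@(0, 0, 0) [+x clear] — {P2, P4, P5}
4. P10@(0, -1, 0) [+x clear] — {P10, P2, P4, P5}
5. P1@(0, -2, 0) [-y clear] — {P1, P10, P2, P4, P5}
6. P9@(0, -1, 1) [-y clear] — {P1, P10, P2, P4, P5, P9}
7. P8@(0, -2, 1) [-y clear] — {P1, P10, P2, P4, P5, P8, P9}
8. P7@(1, -1, 1) [-y clear] — {P1, P10, P2, P4, P5, P7, P8, P9}
9. P3@(1, 0, 1) [+x clear] — {P1, P10, P2, P3, P4, P5, P7, P8, P9}

P4; P5; P2; P10; P1; P9; P8; P7; P3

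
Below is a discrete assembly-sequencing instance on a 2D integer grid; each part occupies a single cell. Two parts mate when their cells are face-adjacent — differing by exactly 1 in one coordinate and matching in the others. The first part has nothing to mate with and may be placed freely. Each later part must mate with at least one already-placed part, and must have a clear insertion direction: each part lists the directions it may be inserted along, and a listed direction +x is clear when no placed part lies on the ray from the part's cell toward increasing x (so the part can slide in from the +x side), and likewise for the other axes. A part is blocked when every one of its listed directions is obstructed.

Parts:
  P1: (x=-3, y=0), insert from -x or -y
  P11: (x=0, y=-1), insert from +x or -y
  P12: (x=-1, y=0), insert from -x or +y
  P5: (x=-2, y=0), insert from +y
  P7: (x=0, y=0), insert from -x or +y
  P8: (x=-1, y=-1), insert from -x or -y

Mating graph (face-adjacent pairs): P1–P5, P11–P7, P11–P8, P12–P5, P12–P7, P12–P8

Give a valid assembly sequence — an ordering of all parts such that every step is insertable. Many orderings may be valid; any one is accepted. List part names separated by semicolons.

P11; P8; P12; P5; P1; P7

1. P11@(0, -1) [+x clear] — {P11}
2. P8@(-1, -1) [-x clear] — {P11, P8}
3. P12@(-1, 0) [-x clear] — {P11, P12, P8}
4. P5@(-2, 0) [+y clear] — {P11, P12, P5, P8}
5. P1@(-3, 0) [-x clear] — {P1, P11, P12, P5, P8}
6. P7@(0, 0) [+y clear] — {P1, P11, P12, P5, P7, P8}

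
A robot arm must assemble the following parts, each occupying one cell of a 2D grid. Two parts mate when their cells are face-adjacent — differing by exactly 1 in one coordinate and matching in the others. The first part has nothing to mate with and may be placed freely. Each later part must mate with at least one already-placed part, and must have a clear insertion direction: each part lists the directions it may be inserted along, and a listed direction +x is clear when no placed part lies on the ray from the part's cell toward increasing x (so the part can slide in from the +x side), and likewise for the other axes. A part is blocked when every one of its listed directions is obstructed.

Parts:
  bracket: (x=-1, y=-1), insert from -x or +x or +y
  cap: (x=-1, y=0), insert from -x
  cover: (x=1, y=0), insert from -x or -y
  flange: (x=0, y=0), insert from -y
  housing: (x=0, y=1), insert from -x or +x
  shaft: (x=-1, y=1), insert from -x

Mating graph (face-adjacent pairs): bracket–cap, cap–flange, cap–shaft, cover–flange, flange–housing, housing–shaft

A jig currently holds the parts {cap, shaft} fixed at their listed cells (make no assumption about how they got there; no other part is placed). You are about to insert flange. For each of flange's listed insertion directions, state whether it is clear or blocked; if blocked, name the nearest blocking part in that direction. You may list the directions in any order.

-y: ray from flange(0, 0) has no placed part ⇒ clear

-y: clear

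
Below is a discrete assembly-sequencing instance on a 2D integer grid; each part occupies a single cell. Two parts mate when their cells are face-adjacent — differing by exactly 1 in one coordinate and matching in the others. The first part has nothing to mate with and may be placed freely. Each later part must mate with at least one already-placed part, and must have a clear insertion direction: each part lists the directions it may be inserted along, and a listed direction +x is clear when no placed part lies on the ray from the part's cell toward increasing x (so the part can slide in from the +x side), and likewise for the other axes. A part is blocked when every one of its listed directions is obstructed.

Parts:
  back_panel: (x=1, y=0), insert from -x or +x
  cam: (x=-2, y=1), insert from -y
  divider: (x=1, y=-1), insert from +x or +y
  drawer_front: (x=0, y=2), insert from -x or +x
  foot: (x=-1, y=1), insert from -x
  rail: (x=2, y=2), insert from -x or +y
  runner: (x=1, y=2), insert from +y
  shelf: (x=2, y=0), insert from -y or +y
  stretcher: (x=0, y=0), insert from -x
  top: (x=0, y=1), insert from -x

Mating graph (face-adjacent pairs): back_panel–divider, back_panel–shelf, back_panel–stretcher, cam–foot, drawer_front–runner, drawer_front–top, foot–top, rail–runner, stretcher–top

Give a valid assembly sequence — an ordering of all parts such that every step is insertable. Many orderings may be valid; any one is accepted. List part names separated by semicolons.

runner; drawer_front; top; stretcher; back_panel; foot; cam; rail; divider; shelf

1. runner@(1, 2) [+y clear] — {runner}
2. drawer_front@(0, 2) [-x clear] — {drawer_front, runner}
3. top@(0, 1) [-x clear] — {drawer_front, runner, top}
4. stretcher@(0, 0) [-x clear] — {drawer_front, runner, stretcher, top}
5. back_panel@(1, 0) [+x clear] — {back_panel, drawer_front, runner, stretcher, top}
6. foot@(-1, 1) [-x clear] — {back_panel, drawer_front, foot, runner, stretcher, top}
7. cam@(-2, 1) [-y clear] — {back_panel, cam, drawer_front, foot, runner, stretcher, top}
8. rail@(2, 2) [+y clear] — {back_panel, cam, drawer_front, foot, rail, runner, stretcher, top}
9. divider@(1, -1) [+x clear] — {back_panel, cam, divider, drawer_front, foot, rail, runner, stretcher, top}
10. shelf@(2, 0) [-y clear] — {back_panel, cam, divider, drawer_front, foot, rail, runner, shelf, stretcher, top}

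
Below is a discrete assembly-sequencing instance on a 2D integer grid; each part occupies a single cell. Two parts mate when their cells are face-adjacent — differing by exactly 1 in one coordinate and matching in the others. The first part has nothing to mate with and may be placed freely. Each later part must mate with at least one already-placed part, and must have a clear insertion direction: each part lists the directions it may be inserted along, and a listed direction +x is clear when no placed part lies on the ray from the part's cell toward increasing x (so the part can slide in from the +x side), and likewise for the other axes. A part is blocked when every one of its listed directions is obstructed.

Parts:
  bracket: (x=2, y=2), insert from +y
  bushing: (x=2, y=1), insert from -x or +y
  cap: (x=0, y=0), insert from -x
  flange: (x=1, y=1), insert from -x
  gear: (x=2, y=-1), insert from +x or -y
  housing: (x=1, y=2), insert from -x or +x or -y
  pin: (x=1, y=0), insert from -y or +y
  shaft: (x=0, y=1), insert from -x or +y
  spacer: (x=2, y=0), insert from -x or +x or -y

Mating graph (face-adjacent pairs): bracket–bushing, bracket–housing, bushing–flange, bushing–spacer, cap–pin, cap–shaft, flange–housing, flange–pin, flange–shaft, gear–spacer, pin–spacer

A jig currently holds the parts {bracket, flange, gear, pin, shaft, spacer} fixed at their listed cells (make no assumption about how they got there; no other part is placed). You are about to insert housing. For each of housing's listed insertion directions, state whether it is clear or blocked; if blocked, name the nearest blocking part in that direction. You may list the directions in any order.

+x: blocked by bracket; -x: clear; -y: blocked by flange

-x: ray from housing(1, 2) has no placed part ⇒ clear
+x: nearest on ray is bracket@(2, 2) ⇒ blocked
-y: nearest on ray is flange@(1, 1) ⇒ blocked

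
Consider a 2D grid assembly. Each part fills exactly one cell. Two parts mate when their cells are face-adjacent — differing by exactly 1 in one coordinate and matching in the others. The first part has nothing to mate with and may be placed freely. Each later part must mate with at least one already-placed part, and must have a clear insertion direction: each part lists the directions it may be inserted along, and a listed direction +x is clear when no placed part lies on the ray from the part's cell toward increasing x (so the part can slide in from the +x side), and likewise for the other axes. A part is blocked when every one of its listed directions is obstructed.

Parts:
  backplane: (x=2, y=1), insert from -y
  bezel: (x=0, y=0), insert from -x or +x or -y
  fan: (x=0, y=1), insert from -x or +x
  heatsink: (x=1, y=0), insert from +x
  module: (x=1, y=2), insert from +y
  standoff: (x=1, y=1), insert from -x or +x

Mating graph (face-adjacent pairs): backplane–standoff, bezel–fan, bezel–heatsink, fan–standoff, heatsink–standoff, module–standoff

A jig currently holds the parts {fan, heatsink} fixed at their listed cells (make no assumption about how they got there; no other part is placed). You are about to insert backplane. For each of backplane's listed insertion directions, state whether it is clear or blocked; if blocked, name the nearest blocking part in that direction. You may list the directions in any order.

-y: ray from backplane(2, 1) has no placed part ⇒ clear

-y: clear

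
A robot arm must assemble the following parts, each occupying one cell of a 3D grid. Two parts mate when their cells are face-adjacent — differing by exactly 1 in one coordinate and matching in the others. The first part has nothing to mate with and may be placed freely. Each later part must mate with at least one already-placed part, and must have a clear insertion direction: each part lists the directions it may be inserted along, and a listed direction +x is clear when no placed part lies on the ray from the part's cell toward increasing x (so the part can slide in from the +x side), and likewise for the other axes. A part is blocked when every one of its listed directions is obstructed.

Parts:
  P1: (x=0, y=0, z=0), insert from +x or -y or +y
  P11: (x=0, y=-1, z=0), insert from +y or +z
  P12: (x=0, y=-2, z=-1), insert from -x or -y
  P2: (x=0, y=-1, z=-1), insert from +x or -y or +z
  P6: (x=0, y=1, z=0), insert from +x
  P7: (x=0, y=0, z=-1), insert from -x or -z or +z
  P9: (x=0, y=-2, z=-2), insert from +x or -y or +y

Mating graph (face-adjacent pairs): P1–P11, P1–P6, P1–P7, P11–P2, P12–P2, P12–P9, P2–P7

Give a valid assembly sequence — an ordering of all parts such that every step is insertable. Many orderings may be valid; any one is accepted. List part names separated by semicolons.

P11; P2; P1; P6; P12; P9; P7

1. P11@(0, -1, 0) [+y clear] — {P11}
2. P2@(0, -1, -1) [+x clear] — {P11, P2}
3. P1@(0, 0, 0) [+x clear] — {P1, P11, P2}
4. P6@(0, 1, 0) [+x clear] — {P1, P11, P2, P6}
5. P12@(0, -2, -1) [-x clear] — {P1, P11, P12, P2, P6}
6. P9@(0, -2, -2) [+x clear] — {P1, P11, P12, P2, P6, P9}
7. P7@(0, 0, -1) [-x clear] — {P1, P11, P12, P2, P6, P7, P9}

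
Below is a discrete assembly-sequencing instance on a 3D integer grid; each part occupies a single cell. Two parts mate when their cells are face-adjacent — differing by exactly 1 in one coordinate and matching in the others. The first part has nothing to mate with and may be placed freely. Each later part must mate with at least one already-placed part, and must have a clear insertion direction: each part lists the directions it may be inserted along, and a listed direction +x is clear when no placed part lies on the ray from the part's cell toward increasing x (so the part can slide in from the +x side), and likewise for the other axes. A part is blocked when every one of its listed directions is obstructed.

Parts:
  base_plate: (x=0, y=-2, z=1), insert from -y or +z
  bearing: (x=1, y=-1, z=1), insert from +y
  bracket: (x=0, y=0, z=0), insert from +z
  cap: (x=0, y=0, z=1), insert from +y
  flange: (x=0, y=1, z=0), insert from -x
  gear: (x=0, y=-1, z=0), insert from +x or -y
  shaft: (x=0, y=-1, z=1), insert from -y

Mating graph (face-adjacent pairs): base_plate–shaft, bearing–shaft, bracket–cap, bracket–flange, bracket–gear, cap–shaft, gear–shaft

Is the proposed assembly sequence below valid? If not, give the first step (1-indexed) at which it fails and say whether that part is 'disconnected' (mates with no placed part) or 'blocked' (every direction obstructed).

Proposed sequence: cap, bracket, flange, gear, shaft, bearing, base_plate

1. cap@(0, 0, 1) [+y clear] — {cap}
2. bracket@(0, 0, 0) — +z all obstructed ⇒ blocked

Invalid at step 2 (blocked)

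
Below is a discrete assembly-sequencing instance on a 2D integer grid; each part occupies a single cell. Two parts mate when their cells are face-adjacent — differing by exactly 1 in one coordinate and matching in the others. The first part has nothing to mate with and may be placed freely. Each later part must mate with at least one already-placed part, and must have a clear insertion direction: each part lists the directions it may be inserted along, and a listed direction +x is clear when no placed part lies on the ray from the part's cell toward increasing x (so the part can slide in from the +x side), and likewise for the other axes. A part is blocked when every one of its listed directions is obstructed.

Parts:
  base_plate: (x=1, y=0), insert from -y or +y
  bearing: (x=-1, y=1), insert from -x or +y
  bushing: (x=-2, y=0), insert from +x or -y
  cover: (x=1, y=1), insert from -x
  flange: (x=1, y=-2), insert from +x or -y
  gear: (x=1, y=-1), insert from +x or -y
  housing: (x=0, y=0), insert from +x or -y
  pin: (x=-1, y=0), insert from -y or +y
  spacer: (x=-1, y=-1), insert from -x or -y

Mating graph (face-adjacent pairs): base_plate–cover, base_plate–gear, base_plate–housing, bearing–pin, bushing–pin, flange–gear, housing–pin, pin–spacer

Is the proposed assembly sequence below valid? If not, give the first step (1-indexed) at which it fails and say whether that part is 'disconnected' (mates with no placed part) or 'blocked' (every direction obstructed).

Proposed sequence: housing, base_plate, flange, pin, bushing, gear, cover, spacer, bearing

1. housing@(0, 0) [+x clear] — {housing}
2. base_plate@(1, 0) [-y clear] — {base_plate, housing}
3. flange@(1, -2) — no placed neighbour ⇒ disconnected

Invalid at step 3 (disconnected)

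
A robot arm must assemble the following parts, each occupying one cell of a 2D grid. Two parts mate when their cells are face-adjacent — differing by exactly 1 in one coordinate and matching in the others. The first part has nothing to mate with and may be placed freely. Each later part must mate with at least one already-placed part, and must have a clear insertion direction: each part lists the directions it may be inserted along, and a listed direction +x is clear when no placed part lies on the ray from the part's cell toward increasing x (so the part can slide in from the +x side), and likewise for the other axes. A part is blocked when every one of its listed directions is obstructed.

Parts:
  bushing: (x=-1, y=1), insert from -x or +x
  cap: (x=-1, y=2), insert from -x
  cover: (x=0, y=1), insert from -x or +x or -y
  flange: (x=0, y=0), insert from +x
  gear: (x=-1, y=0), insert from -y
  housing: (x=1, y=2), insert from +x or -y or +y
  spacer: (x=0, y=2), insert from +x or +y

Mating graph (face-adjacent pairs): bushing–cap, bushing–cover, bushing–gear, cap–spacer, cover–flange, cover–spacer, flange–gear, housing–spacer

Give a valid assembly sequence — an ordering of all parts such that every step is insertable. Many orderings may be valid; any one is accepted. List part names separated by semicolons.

1. cap@(-1, 2) [-x clear] — {cap}
2. spacer@(0, 2) [+x clear] — {cap, spacer}
3. housing@(1, 2) [+x clear] — {cap, housing, spacer}
4. bushing@(-1, 1) [-x clear] — {bushing, cap, housing, spacer}
5. gear@(-1, 0) [-y clear] — {bushing, cap, gear, housing, spacer}
6. flange@(0, 0) [+x clear] — {bushing, cap, flange, gear, housing, spacer}
7. cover@(0, 1) [+x clear] — {bushing, cap, cover, flange, gear, housing, spacer}

cap; spacer; housing; bushing; gear; flange; cover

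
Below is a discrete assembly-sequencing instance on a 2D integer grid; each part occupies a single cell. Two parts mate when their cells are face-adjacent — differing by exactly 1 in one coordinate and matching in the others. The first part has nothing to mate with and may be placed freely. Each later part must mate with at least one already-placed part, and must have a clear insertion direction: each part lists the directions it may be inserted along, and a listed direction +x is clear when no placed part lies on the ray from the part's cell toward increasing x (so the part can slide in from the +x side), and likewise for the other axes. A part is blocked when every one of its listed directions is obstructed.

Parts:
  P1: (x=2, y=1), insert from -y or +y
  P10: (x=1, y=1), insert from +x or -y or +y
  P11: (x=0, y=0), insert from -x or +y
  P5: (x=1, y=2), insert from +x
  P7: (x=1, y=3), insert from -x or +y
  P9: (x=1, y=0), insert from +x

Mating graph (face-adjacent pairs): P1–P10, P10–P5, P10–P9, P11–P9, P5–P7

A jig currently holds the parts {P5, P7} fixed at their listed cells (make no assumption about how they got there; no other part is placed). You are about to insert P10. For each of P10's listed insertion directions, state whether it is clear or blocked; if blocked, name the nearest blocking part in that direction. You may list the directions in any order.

+x: ray from P10(1, 1) has no placed part ⇒ clear
-y: ray from P10(1, 1) has no placed part ⇒ clear
+y: nearest on ray is P5@(1, 2) ⇒ blocked

+x: clear; +y: blocked by P5; -y: clear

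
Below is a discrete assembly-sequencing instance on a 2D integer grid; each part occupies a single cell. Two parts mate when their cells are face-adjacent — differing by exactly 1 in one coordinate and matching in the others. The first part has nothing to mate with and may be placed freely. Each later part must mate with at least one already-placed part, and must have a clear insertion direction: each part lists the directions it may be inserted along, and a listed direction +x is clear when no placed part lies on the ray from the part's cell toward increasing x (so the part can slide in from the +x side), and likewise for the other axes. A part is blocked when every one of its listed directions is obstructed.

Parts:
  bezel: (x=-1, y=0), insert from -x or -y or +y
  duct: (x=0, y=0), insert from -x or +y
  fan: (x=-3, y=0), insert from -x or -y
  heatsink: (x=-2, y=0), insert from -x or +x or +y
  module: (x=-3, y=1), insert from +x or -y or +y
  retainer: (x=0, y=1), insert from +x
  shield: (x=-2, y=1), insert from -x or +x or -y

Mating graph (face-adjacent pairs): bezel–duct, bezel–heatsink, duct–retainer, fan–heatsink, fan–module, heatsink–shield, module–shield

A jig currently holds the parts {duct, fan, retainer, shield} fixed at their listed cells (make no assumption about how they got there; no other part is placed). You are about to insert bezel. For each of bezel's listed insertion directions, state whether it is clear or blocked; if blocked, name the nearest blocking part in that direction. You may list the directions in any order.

+y: clear; -x: blocked by fan; -y: clear

-x: nearest on ray is fan@(-3, 0) ⇒ blocked
-y: ray from bezel(-1, 0) has no placed part ⇒ clear
+y: ray from bezel(-1, 0) has no placed part ⇒ clear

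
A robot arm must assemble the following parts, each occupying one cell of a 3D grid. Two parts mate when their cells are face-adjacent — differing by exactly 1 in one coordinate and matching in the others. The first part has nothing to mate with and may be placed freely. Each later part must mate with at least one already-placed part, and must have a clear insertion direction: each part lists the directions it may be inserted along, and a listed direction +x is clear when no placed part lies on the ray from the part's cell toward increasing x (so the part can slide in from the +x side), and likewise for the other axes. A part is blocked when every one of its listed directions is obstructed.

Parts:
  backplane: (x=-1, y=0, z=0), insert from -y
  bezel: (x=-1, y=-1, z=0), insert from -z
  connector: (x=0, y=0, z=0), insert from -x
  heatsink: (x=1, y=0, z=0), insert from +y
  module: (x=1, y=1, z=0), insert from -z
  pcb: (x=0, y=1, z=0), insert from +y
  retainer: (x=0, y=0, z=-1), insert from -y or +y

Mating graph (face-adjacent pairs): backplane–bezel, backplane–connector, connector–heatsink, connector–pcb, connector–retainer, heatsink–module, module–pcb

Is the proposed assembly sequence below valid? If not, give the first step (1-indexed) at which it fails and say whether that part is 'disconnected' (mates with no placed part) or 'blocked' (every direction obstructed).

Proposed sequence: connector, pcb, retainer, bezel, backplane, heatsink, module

1. connector@(0, 0, 0) [-x clear] — {connector}
2. pcb@(0, 1, 0) [+y clear] — {connector, pcb}
3. retainer@(0, 0, -1) [-y clear] — {connector, pcb, retainer}
4. bezel@(-1, -1, 0) — no placed neighbour ⇒ disconnected

Invalid at step 4 (disconnected)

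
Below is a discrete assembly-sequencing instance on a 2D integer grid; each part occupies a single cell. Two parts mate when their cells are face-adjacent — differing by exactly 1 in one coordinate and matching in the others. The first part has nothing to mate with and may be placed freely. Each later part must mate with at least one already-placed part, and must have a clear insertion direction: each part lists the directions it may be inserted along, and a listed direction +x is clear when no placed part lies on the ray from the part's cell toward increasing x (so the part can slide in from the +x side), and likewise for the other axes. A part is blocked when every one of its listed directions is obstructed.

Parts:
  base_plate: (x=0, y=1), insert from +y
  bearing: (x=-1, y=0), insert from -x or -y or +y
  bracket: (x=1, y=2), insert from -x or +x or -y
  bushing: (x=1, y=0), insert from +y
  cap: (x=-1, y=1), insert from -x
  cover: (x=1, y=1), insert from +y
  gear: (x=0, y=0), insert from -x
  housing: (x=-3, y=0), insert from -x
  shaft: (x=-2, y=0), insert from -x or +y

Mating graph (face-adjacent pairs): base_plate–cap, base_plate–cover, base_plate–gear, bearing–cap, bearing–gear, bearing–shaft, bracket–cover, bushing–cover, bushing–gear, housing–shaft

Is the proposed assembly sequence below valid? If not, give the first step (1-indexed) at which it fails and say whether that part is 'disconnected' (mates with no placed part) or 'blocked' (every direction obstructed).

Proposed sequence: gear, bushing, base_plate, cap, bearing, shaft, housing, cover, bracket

1. gear@(0, 0) [-x clear] — {gear}
2. bushing@(1, 0) [+y clear] — {bushing, gear}
3. base_plate@(0, 1) [+y clear] — {base_plate, bushing, gear}
4. cap@(-1, 1) [-x clear] — {base_plate, bushing, cap, gear}
5. bearing@(-1, 0) [-x clear] — {base_plate, bearing, bushing, cap, gear}
6. shaft@(-2, 0) [-x clear] — {base_plate, bearing, bushing, cap, gear, shaft}
7. housing@(-3, 0) [-x clear] — {base_plate, bearing, bushing, cap, gear, housing, shaft}
8. cover@(1, 1) [+y clear] — {base_plate, bearing, bushing, cap, cover, gear, housing, shaft}
9. bracket@(1, 2) [-x clear] — {base_plate, bearing, bracket, bushing, cap, cover, gear, housing, shaft}

Valid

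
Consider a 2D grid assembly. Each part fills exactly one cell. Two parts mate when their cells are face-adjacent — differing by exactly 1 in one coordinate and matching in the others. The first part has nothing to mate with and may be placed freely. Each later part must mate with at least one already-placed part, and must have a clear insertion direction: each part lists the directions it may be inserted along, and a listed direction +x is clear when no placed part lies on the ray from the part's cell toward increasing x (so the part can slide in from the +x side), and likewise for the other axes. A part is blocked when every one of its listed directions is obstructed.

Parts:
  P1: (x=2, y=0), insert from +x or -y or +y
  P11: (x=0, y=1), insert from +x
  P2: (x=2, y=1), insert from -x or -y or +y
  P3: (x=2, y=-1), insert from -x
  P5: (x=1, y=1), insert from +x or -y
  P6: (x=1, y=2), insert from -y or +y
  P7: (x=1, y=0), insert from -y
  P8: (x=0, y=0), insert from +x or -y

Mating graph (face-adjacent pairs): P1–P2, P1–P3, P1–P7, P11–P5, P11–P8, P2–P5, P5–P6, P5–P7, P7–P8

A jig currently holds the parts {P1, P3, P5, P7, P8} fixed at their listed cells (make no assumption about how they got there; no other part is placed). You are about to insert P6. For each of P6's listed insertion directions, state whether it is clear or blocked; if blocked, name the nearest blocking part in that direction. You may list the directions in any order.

+y: clear; -y: blocked by P5

-y: nearest on ray is P5@(1, 1) ⇒ blocked
+y: ray from P6(1, 2) has no placed part ⇒ clear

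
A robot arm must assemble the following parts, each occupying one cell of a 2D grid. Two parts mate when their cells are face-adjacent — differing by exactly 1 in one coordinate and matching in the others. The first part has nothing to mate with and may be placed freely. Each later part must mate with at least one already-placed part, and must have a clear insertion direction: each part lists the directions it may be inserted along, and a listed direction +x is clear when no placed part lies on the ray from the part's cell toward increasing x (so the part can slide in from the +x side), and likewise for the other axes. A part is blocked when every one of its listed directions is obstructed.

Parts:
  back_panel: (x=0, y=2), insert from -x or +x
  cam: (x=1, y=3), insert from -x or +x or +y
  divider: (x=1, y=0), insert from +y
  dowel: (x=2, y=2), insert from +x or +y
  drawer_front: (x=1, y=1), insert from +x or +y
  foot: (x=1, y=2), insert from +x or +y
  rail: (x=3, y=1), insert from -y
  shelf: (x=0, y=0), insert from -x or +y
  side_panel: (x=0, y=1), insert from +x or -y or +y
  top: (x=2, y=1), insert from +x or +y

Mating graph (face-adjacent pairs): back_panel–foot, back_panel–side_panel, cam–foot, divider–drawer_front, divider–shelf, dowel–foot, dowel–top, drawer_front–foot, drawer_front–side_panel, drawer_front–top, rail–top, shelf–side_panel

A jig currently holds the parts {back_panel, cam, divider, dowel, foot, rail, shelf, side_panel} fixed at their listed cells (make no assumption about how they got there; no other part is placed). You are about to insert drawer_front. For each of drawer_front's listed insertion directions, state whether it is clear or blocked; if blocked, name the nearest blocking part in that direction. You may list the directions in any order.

+x: blocked by rail; +y: blocked by foot

+x: nearest on ray is rail@(3, 1) ⇒ blocked
+y: nearest on ray is foot@(1, 2) ⇒ blocked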